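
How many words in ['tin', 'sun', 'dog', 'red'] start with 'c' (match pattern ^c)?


Pattern ^c anchors to start of word. Check which words begin with 'c':
  'tin' -> no
  'sun' -> no
  'dog' -> no
  'red' -> no
Matching words: []
Count: 0

0


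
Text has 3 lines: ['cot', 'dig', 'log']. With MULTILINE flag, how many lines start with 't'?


With MULTILINE flag, ^ matches the start of each line.
Lines: ['cot', 'dig', 'log']
Checking which lines start with 't':
  Line 1: 'cot' -> no
  Line 2: 'dig' -> no
  Line 3: 'log' -> no
Matching lines: []
Count: 0

0


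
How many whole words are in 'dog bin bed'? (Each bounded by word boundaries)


Word boundaries (\b) mark the start/end of each word.
Text: 'dog bin bed'
Splitting by whitespace:
  Word 1: 'dog'
  Word 2: 'bin'
  Word 3: 'bed'
Total whole words: 3

3


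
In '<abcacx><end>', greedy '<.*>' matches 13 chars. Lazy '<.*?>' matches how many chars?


Greedy '<.*>' tries to match as MUCH as possible.
Lazy '<.*?>' tries to match as LITTLE as possible.

String: '<abcacx><end>'
Greedy '<.*>' starts at first '<' and extends to the LAST '>': '<abcacx><end>' (13 chars)
Lazy '<.*?>' starts at first '<' and stops at the FIRST '>': '<abcacx>' (8 chars)

8


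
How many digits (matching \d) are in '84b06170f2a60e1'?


\d matches any digit 0-9.
Scanning '84b06170f2a60e1':
  pos 0: '8' -> DIGIT
  pos 1: '4' -> DIGIT
  pos 3: '0' -> DIGIT
  pos 4: '6' -> DIGIT
  pos 5: '1' -> DIGIT
  pos 6: '7' -> DIGIT
  pos 7: '0' -> DIGIT
  pos 9: '2' -> DIGIT
  pos 11: '6' -> DIGIT
  pos 12: '0' -> DIGIT
  pos 14: '1' -> DIGIT
Digits found: ['8', '4', '0', '6', '1', '7', '0', '2', '6', '0', '1']
Total: 11

11


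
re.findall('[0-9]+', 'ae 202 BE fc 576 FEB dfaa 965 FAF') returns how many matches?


Pattern '[0-9]+' finds one or more digits.
Text: 'ae 202 BE fc 576 FEB dfaa 965 FAF'
Scanning for matches:
  Match 1: '202'
  Match 2: '576'
  Match 3: '965'
Total matches: 3

3


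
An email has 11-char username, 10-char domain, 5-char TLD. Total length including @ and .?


An email address has format: username@domain.tld
Username length: 11
'@' character: 1
Domain length: 10
'.' character: 1
TLD length: 5
Total = 11 + 1 + 10 + 1 + 5 = 28

28


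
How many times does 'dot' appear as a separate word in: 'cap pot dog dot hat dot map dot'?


Scanning each word for exact match 'dot':
  Word 1: 'cap' -> no
  Word 2: 'pot' -> no
  Word 3: 'dog' -> no
  Word 4: 'dot' -> MATCH
  Word 5: 'hat' -> no
  Word 6: 'dot' -> MATCH
  Word 7: 'map' -> no
  Word 8: 'dot' -> MATCH
Total matches: 3

3


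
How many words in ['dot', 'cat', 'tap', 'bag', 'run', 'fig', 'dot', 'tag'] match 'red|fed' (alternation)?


Alternation 'red|fed' matches either 'red' or 'fed'.
Checking each word:
  'dot' -> no
  'cat' -> no
  'tap' -> no
  'bag' -> no
  'run' -> no
  'fig' -> no
  'dot' -> no
  'tag' -> no
Matches: []
Count: 0

0


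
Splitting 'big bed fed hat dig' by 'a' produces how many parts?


Splitting by 'a' breaks the string at each occurrence of the separator.
Text: 'big bed fed hat dig'
Parts after split:
  Part 1: 'big bed fed h'
  Part 2: 't dig'
Total parts: 2

2


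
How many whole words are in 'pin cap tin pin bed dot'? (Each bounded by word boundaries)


Word boundaries (\b) mark the start/end of each word.
Text: 'pin cap tin pin bed dot'
Splitting by whitespace:
  Word 1: 'pin'
  Word 2: 'cap'
  Word 3: 'tin'
  Word 4: 'pin'
  Word 5: 'bed'
  Word 6: 'dot'
Total whole words: 6

6


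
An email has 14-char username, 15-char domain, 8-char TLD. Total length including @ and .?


An email address has format: username@domain.tld
Username length: 14
'@' character: 1
Domain length: 15
'.' character: 1
TLD length: 8
Total = 14 + 1 + 15 + 1 + 8 = 39

39


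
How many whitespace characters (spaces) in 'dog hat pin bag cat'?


\s matches whitespace characters (spaces, tabs, etc.).
Text: 'dog hat pin bag cat'
This text has 5 words separated by spaces.
Number of spaces = number of words - 1 = 5 - 1 = 4

4


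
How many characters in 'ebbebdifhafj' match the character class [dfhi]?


Character class [dfhi] matches any of: {d, f, h, i}
Scanning string 'ebbebdifhafj' character by character:
  pos 0: 'e' -> no
  pos 1: 'b' -> no
  pos 2: 'b' -> no
  pos 3: 'e' -> no
  pos 4: 'b' -> no
  pos 5: 'd' -> MATCH
  pos 6: 'i' -> MATCH
  pos 7: 'f' -> MATCH
  pos 8: 'h' -> MATCH
  pos 9: 'a' -> no
  pos 10: 'f' -> MATCH
  pos 11: 'j' -> no
Total matches: 5

5


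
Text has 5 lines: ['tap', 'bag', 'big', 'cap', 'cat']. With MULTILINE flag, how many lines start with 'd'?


With MULTILINE flag, ^ matches the start of each line.
Lines: ['tap', 'bag', 'big', 'cap', 'cat']
Checking which lines start with 'd':
  Line 1: 'tap' -> no
  Line 2: 'bag' -> no
  Line 3: 'big' -> no
  Line 4: 'cap' -> no
  Line 5: 'cat' -> no
Matching lines: []
Count: 0

0


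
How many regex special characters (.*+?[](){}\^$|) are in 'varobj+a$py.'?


Regex special characters are: . * + ? [ ] ( ) { } \ ^ $ |
Scanning 'varobj+a$py.':
  pos 6: '+' -> SPECIAL
  pos 8: '$' -> SPECIAL
  pos 11: '.' -> SPECIAL
Special chars found: ['+', '$', '.']
Total: 3

3


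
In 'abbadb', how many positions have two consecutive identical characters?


Looking for consecutive identical characters in 'abbadb':
  pos 0-1: 'a' vs 'b' -> different
  pos 1-2: 'b' vs 'b' -> MATCH ('bb')
  pos 2-3: 'b' vs 'a' -> different
  pos 3-4: 'a' vs 'd' -> different
  pos 4-5: 'd' vs 'b' -> different
Consecutive identical pairs: ['bb']
Count: 1

1


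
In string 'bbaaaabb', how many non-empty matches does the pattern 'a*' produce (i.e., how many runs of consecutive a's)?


Pattern 'a*' matches zero or more a's. We want non-empty runs of consecutive a's.
String: 'bbaaaabb'
Walking through the string to find runs of a's:
  Run 1: positions 2-5 -> 'aaaa'
Non-empty runs found: ['aaaa']
Count: 1

1


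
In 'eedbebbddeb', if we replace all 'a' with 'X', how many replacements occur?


re.sub('a', 'X', text) replaces every occurrence of 'a' with 'X'.
Text: 'eedbebbddeb'
Scanning for 'a':
Total replacements: 0

0


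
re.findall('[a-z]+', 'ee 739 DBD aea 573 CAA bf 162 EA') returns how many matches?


Pattern '[a-z]+' finds one or more lowercase letters.
Text: 'ee 739 DBD aea 573 CAA bf 162 EA'
Scanning for matches:
  Match 1: 'ee'
  Match 2: 'aea'
  Match 3: 'bf'
Total matches: 3

3


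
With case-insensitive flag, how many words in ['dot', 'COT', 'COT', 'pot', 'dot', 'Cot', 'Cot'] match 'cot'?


Case-insensitive matching: compare each word's lowercase form to 'cot'.
  'dot' -> lower='dot' -> no
  'COT' -> lower='cot' -> MATCH
  'COT' -> lower='cot' -> MATCH
  'pot' -> lower='pot' -> no
  'dot' -> lower='dot' -> no
  'Cot' -> lower='cot' -> MATCH
  'Cot' -> lower='cot' -> MATCH
Matches: ['COT', 'COT', 'Cot', 'Cot']
Count: 4

4


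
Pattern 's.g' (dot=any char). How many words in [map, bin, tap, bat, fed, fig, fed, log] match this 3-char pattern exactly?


Pattern 's.g' means: starts with 's', any single char, ends with 'g'.
Checking each word (must be exactly 3 chars):
  'map' (len=3): no
  'bin' (len=3): no
  'tap' (len=3): no
  'bat' (len=3): no
  'fed' (len=3): no
  'fig' (len=3): no
  'fed' (len=3): no
  'log' (len=3): no
Matching words: []
Total: 0

0


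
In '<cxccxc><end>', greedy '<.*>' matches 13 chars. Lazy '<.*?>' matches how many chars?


Greedy '<.*>' tries to match as MUCH as possible.
Lazy '<.*?>' tries to match as LITTLE as possible.

String: '<cxccxc><end>'
Greedy '<.*>' starts at first '<' and extends to the LAST '>': '<cxccxc><end>' (13 chars)
Lazy '<.*?>' starts at first '<' and stops at the FIRST '>': '<cxccxc>' (8 chars)

8


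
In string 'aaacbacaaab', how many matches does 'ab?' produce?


Pattern 'ab?' matches 'a' optionally followed by 'b'.
String: 'aaacbacaaab'
Scanning left to right for 'a' then checking next char:
  Match 1: 'a' (a not followed by b)
  Match 2: 'a' (a not followed by b)
  Match 3: 'a' (a not followed by b)
  Match 4: 'a' (a not followed by b)
  Match 5: 'a' (a not followed by b)
  Match 6: 'a' (a not followed by b)
  Match 7: 'ab' (a followed by b)
Total matches: 7

7


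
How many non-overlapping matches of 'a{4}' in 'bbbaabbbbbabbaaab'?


Pattern 'a{4}' matches exactly 4 consecutive a's (greedy, non-overlapping).
String: 'bbbaabbbbbabbaaab'
Scanning for runs of a's:
  Run at pos 3: 'aa' (length 2) -> 0 match(es)
  Run at pos 10: 'a' (length 1) -> 0 match(es)
  Run at pos 13: 'aaa' (length 3) -> 0 match(es)
Matches found: []
Total: 0

0


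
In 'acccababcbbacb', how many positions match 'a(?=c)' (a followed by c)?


Lookahead 'a(?=c)' matches 'a' only when followed by 'c'.
String: 'acccababcbbacb'
Checking each position where char is 'a':
  pos 0: 'a' -> MATCH (next='c')
  pos 4: 'a' -> no (next='b')
  pos 6: 'a' -> no (next='b')
  pos 11: 'a' -> MATCH (next='c')
Matching positions: [0, 11]
Count: 2

2


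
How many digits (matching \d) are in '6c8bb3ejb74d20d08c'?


\d matches any digit 0-9.
Scanning '6c8bb3ejb74d20d08c':
  pos 0: '6' -> DIGIT
  pos 2: '8' -> DIGIT
  pos 5: '3' -> DIGIT
  pos 9: '7' -> DIGIT
  pos 10: '4' -> DIGIT
  pos 12: '2' -> DIGIT
  pos 13: '0' -> DIGIT
  pos 15: '0' -> DIGIT
  pos 16: '8' -> DIGIT
Digits found: ['6', '8', '3', '7', '4', '2', '0', '0', '8']
Total: 9

9


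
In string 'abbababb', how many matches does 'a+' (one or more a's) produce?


Pattern 'a+' matches one or more consecutive a's.
String: 'abbababb'
Scanning for runs of a:
  Match 1: 'a' (length 1)
  Match 2: 'a' (length 1)
  Match 3: 'a' (length 1)
Total matches: 3

3


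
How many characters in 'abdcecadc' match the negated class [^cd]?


Negated class [^cd] matches any char NOT in {c, d}
Scanning 'abdcecadc':
  pos 0: 'a' -> MATCH
  pos 1: 'b' -> MATCH
  pos 2: 'd' -> no (excluded)
  pos 3: 'c' -> no (excluded)
  pos 4: 'e' -> MATCH
  pos 5: 'c' -> no (excluded)
  pos 6: 'a' -> MATCH
  pos 7: 'd' -> no (excluded)
  pos 8: 'c' -> no (excluded)
Total matches: 4

4


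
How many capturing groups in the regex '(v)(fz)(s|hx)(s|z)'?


To count capturing groups, count each '(' that starts a group.
Pattern: '(v)(fz)(s|hx)(s|z)'
Walking through the pattern:
  Position 0: '(' -> group #1
  Position 3: '(' -> group #2
  Position 7: '(' -> group #3
  Position 13: '(' -> group #4
Total capturing groups: 4

4


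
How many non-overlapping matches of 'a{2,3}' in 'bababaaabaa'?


Pattern 'a{2,3}' matches between 2 and 3 consecutive a's (greedy).
String: 'bababaaabaa'
Finding runs of a's and applying greedy matching:
  Run at pos 1: 'a' (length 1)
  Run at pos 3: 'a' (length 1)
  Run at pos 5: 'aaa' (length 3)
  Run at pos 9: 'aa' (length 2)
Matches: ['aaa', 'aa']
Count: 2

2


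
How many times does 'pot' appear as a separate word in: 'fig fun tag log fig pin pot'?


Scanning each word for exact match 'pot':
  Word 1: 'fig' -> no
  Word 2: 'fun' -> no
  Word 3: 'tag' -> no
  Word 4: 'log' -> no
  Word 5: 'fig' -> no
  Word 6: 'pin' -> no
  Word 7: 'pot' -> MATCH
Total matches: 1

1


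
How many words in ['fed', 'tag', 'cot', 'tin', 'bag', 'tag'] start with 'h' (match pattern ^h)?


Pattern ^h anchors to start of word. Check which words begin with 'h':
  'fed' -> no
  'tag' -> no
  'cot' -> no
  'tin' -> no
  'bag' -> no
  'tag' -> no
Matching words: []
Count: 0

0


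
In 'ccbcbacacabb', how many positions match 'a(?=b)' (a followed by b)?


Lookahead 'a(?=b)' matches 'a' only when followed by 'b'.
String: 'ccbcbacacabb'
Checking each position where char is 'a':
  pos 5: 'a' -> no (next='c')
  pos 7: 'a' -> no (next='c')
  pos 9: 'a' -> MATCH (next='b')
Matching positions: [9]
Count: 1

1


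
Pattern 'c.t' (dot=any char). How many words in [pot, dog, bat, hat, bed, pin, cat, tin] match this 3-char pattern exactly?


Pattern 'c.t' means: starts with 'c', any single char, ends with 't'.
Checking each word (must be exactly 3 chars):
  'pot' (len=3): no
  'dog' (len=3): no
  'bat' (len=3): no
  'hat' (len=3): no
  'bed' (len=3): no
  'pin' (len=3): no
  'cat' (len=3): MATCH
  'tin' (len=3): no
Matching words: ['cat']
Total: 1

1


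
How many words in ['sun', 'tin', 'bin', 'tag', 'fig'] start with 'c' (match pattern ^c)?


Pattern ^c anchors to start of word. Check which words begin with 'c':
  'sun' -> no
  'tin' -> no
  'bin' -> no
  'tag' -> no
  'fig' -> no
Matching words: []
Count: 0

0


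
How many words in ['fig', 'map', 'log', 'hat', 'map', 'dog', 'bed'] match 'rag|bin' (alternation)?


Alternation 'rag|bin' matches either 'rag' or 'bin'.
Checking each word:
  'fig' -> no
  'map' -> no
  'log' -> no
  'hat' -> no
  'map' -> no
  'dog' -> no
  'bed' -> no
Matches: []
Count: 0

0


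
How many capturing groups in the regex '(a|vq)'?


To count capturing groups, count each '(' that starts a group.
Pattern: '(a|vq)'
Walking through the pattern:
  Position 0: '(' -> group #1
Total capturing groups: 1

1


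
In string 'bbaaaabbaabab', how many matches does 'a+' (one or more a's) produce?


Pattern 'a+' matches one or more consecutive a's.
String: 'bbaaaabbaabab'
Scanning for runs of a:
  Match 1: 'aaaa' (length 4)
  Match 2: 'aa' (length 2)
  Match 3: 'a' (length 1)
Total matches: 3

3


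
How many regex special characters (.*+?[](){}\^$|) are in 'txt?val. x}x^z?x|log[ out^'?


Regex special characters are: . * + ? [ ] ( ) { } \ ^ $ |
Scanning 'txt?val. x}x^z?x|log[ out^':
  pos 3: '?' -> SPECIAL
  pos 7: '.' -> SPECIAL
  pos 10: '}' -> SPECIAL
  pos 12: '^' -> SPECIAL
  pos 14: '?' -> SPECIAL
  pos 16: '|' -> SPECIAL
  pos 20: '[' -> SPECIAL
  pos 25: '^' -> SPECIAL
Special chars found: ['?', '.', '}', '^', '?', '|', '[', '^']
Total: 8

8


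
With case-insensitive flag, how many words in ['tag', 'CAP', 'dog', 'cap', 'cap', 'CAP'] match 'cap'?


Case-insensitive matching: compare each word's lowercase form to 'cap'.
  'tag' -> lower='tag' -> no
  'CAP' -> lower='cap' -> MATCH
  'dog' -> lower='dog' -> no
  'cap' -> lower='cap' -> MATCH
  'cap' -> lower='cap' -> MATCH
  'CAP' -> lower='cap' -> MATCH
Matches: ['CAP', 'cap', 'cap', 'CAP']
Count: 4

4


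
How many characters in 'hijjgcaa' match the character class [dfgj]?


Character class [dfgj] matches any of: {d, f, g, j}
Scanning string 'hijjgcaa' character by character:
  pos 0: 'h' -> no
  pos 1: 'i' -> no
  pos 2: 'j' -> MATCH
  pos 3: 'j' -> MATCH
  pos 4: 'g' -> MATCH
  pos 5: 'c' -> no
  pos 6: 'a' -> no
  pos 7: 'a' -> no
Total matches: 3

3


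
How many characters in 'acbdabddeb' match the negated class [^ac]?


Negated class [^ac] matches any char NOT in {a, c}
Scanning 'acbdabddeb':
  pos 0: 'a' -> no (excluded)
  pos 1: 'c' -> no (excluded)
  pos 2: 'b' -> MATCH
  pos 3: 'd' -> MATCH
  pos 4: 'a' -> no (excluded)
  pos 5: 'b' -> MATCH
  pos 6: 'd' -> MATCH
  pos 7: 'd' -> MATCH
  pos 8: 'e' -> MATCH
  pos 9: 'b' -> MATCH
Total matches: 7

7


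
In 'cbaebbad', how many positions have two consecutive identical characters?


Looking for consecutive identical characters in 'cbaebbad':
  pos 0-1: 'c' vs 'b' -> different
  pos 1-2: 'b' vs 'a' -> different
  pos 2-3: 'a' vs 'e' -> different
  pos 3-4: 'e' vs 'b' -> different
  pos 4-5: 'b' vs 'b' -> MATCH ('bb')
  pos 5-6: 'b' vs 'a' -> different
  pos 6-7: 'a' vs 'd' -> different
Consecutive identical pairs: ['bb']
Count: 1

1


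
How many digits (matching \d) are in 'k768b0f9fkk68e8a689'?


\d matches any digit 0-9.
Scanning 'k768b0f9fkk68e8a689':
  pos 1: '7' -> DIGIT
  pos 2: '6' -> DIGIT
  pos 3: '8' -> DIGIT
  pos 5: '0' -> DIGIT
  pos 7: '9' -> DIGIT
  pos 11: '6' -> DIGIT
  pos 12: '8' -> DIGIT
  pos 14: '8' -> DIGIT
  pos 16: '6' -> DIGIT
  pos 17: '8' -> DIGIT
  pos 18: '9' -> DIGIT
Digits found: ['7', '6', '8', '0', '9', '6', '8', '8', '6', '8', '9']
Total: 11

11


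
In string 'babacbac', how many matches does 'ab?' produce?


Pattern 'ab?' matches 'a' optionally followed by 'b'.
String: 'babacbac'
Scanning left to right for 'a' then checking next char:
  Match 1: 'ab' (a followed by b)
  Match 2: 'a' (a not followed by b)
  Match 3: 'a' (a not followed by b)
Total matches: 3

3


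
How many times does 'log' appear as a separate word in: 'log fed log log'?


Scanning each word for exact match 'log':
  Word 1: 'log' -> MATCH
  Word 2: 'fed' -> no
  Word 3: 'log' -> MATCH
  Word 4: 'log' -> MATCH
Total matches: 3

3


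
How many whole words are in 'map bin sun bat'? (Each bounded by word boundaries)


Word boundaries (\b) mark the start/end of each word.
Text: 'map bin sun bat'
Splitting by whitespace:
  Word 1: 'map'
  Word 2: 'bin'
  Word 3: 'sun'
  Word 4: 'bat'
Total whole words: 4

4


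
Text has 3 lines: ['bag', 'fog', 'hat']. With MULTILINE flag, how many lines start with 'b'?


With MULTILINE flag, ^ matches the start of each line.
Lines: ['bag', 'fog', 'hat']
Checking which lines start with 'b':
  Line 1: 'bag' -> MATCH
  Line 2: 'fog' -> no
  Line 3: 'hat' -> no
Matching lines: ['bag']
Count: 1

1


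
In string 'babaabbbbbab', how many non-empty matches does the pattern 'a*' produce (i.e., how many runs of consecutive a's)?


Pattern 'a*' matches zero or more a's. We want non-empty runs of consecutive a's.
String: 'babaabbbbbab'
Walking through the string to find runs of a's:
  Run 1: positions 1-1 -> 'a'
  Run 2: positions 3-4 -> 'aa'
  Run 3: positions 10-10 -> 'a'
Non-empty runs found: ['a', 'aa', 'a']
Count: 3

3


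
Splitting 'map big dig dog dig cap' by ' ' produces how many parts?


Splitting by ' ' breaks the string at each occurrence of the separator.
Text: 'map big dig dog dig cap'
Parts after split:
  Part 1: 'map'
  Part 2: 'big'
  Part 3: 'dig'
  Part 4: 'dog'
  Part 5: 'dig'
  Part 6: 'cap'
Total parts: 6

6


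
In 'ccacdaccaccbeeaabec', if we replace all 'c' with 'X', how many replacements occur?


re.sub('c', 'X', text) replaces every occurrence of 'c' with 'X'.
Text: 'ccacdaccaccbeeaabec'
Scanning for 'c':
  pos 0: 'c' -> replacement #1
  pos 1: 'c' -> replacement #2
  pos 3: 'c' -> replacement #3
  pos 6: 'c' -> replacement #4
  pos 7: 'c' -> replacement #5
  pos 9: 'c' -> replacement #6
  pos 10: 'c' -> replacement #7
  pos 18: 'c' -> replacement #8
Total replacements: 8

8


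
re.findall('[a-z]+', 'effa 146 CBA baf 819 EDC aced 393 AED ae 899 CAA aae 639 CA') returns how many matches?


Pattern '[a-z]+' finds one or more lowercase letters.
Text: 'effa 146 CBA baf 819 EDC aced 393 AED ae 899 CAA aae 639 CA'
Scanning for matches:
  Match 1: 'effa'
  Match 2: 'baf'
  Match 3: 'aced'
  Match 4: 'ae'
  Match 5: 'aae'
Total matches: 5

5


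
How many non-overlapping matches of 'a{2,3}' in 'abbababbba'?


Pattern 'a{2,3}' matches between 2 and 3 consecutive a's (greedy).
String: 'abbababbba'
Finding runs of a's and applying greedy matching:
  Run at pos 0: 'a' (length 1)
  Run at pos 3: 'a' (length 1)
  Run at pos 5: 'a' (length 1)
  Run at pos 9: 'a' (length 1)
Matches: []
Count: 0

0


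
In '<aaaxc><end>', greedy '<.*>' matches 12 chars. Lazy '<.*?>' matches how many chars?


Greedy '<.*>' tries to match as MUCH as possible.
Lazy '<.*?>' tries to match as LITTLE as possible.

String: '<aaaxc><end>'
Greedy '<.*>' starts at first '<' and extends to the LAST '>': '<aaaxc><end>' (12 chars)
Lazy '<.*?>' starts at first '<' and stops at the FIRST '>': '<aaaxc>' (7 chars)

7


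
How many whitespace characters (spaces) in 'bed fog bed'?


\s matches whitespace characters (spaces, tabs, etc.).
Text: 'bed fog bed'
This text has 3 words separated by spaces.
Number of spaces = number of words - 1 = 3 - 1 = 2

2


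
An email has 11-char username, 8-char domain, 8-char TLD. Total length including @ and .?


An email address has format: username@domain.tld
Username length: 11
'@' character: 1
Domain length: 8
'.' character: 1
TLD length: 8
Total = 11 + 1 + 8 + 1 + 8 = 29

29


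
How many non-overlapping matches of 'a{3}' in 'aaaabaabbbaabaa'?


Pattern 'a{3}' matches exactly 3 consecutive a's (greedy, non-overlapping).
String: 'aaaabaabbbaabaa'
Scanning for runs of a's:
  Run at pos 0: 'aaaa' (length 4) -> 1 match(es)
  Run at pos 5: 'aa' (length 2) -> 0 match(es)
  Run at pos 10: 'aa' (length 2) -> 0 match(es)
  Run at pos 13: 'aa' (length 2) -> 0 match(es)
Matches found: ['aaa']
Total: 1

1


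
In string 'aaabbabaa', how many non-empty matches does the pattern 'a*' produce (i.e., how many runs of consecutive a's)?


Pattern 'a*' matches zero or more a's. We want non-empty runs of consecutive a's.
String: 'aaabbabaa'
Walking through the string to find runs of a's:
  Run 1: positions 0-2 -> 'aaa'
  Run 2: positions 5-5 -> 'a'
  Run 3: positions 7-8 -> 'aa'
Non-empty runs found: ['aaa', 'a', 'aa']
Count: 3

3


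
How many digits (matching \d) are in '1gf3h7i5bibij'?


\d matches any digit 0-9.
Scanning '1gf3h7i5bibij':
  pos 0: '1' -> DIGIT
  pos 3: '3' -> DIGIT
  pos 5: '7' -> DIGIT
  pos 7: '5' -> DIGIT
Digits found: ['1', '3', '7', '5']
Total: 4

4


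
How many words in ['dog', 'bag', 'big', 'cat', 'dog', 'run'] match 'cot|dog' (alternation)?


Alternation 'cot|dog' matches either 'cot' or 'dog'.
Checking each word:
  'dog' -> MATCH
  'bag' -> no
  'big' -> no
  'cat' -> no
  'dog' -> MATCH
  'run' -> no
Matches: ['dog', 'dog']
Count: 2

2


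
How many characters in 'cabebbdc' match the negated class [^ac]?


Negated class [^ac] matches any char NOT in {a, c}
Scanning 'cabebbdc':
  pos 0: 'c' -> no (excluded)
  pos 1: 'a' -> no (excluded)
  pos 2: 'b' -> MATCH
  pos 3: 'e' -> MATCH
  pos 4: 'b' -> MATCH
  pos 5: 'b' -> MATCH
  pos 6: 'd' -> MATCH
  pos 7: 'c' -> no (excluded)
Total matches: 5

5


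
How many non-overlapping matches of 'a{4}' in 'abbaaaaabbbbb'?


Pattern 'a{4}' matches exactly 4 consecutive a's (greedy, non-overlapping).
String: 'abbaaaaabbbbb'
Scanning for runs of a's:
  Run at pos 0: 'a' (length 1) -> 0 match(es)
  Run at pos 3: 'aaaaa' (length 5) -> 1 match(es)
Matches found: ['aaaa']
Total: 1

1


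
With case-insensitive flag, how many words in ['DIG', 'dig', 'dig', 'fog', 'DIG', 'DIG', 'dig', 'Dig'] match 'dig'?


Case-insensitive matching: compare each word's lowercase form to 'dig'.
  'DIG' -> lower='dig' -> MATCH
  'dig' -> lower='dig' -> MATCH
  'dig' -> lower='dig' -> MATCH
  'fog' -> lower='fog' -> no
  'DIG' -> lower='dig' -> MATCH
  'DIG' -> lower='dig' -> MATCH
  'dig' -> lower='dig' -> MATCH
  'Dig' -> lower='dig' -> MATCH
Matches: ['DIG', 'dig', 'dig', 'DIG', 'DIG', 'dig', 'Dig']
Count: 7

7


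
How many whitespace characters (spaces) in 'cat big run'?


\s matches whitespace characters (spaces, tabs, etc.).
Text: 'cat big run'
This text has 3 words separated by spaces.
Number of spaces = number of words - 1 = 3 - 1 = 2

2


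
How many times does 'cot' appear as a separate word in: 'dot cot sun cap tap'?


Scanning each word for exact match 'cot':
  Word 1: 'dot' -> no
  Word 2: 'cot' -> MATCH
  Word 3: 'sun' -> no
  Word 4: 'cap' -> no
  Word 5: 'tap' -> no
Total matches: 1

1


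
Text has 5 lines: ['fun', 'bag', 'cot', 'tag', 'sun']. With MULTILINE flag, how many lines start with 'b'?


With MULTILINE flag, ^ matches the start of each line.
Lines: ['fun', 'bag', 'cot', 'tag', 'sun']
Checking which lines start with 'b':
  Line 1: 'fun' -> no
  Line 2: 'bag' -> MATCH
  Line 3: 'cot' -> no
  Line 4: 'tag' -> no
  Line 5: 'sun' -> no
Matching lines: ['bag']
Count: 1

1


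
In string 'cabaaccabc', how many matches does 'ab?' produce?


Pattern 'ab?' matches 'a' optionally followed by 'b'.
String: 'cabaaccabc'
Scanning left to right for 'a' then checking next char:
  Match 1: 'ab' (a followed by b)
  Match 2: 'a' (a not followed by b)
  Match 3: 'a' (a not followed by b)
  Match 4: 'ab' (a followed by b)
Total matches: 4

4


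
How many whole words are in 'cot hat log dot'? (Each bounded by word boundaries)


Word boundaries (\b) mark the start/end of each word.
Text: 'cot hat log dot'
Splitting by whitespace:
  Word 1: 'cot'
  Word 2: 'hat'
  Word 3: 'log'
  Word 4: 'dot'
Total whole words: 4

4


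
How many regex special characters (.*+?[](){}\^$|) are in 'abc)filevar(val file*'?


Regex special characters are: . * + ? [ ] ( ) { } \ ^ $ |
Scanning 'abc)filevar(val file*':
  pos 3: ')' -> SPECIAL
  pos 11: '(' -> SPECIAL
  pos 20: '*' -> SPECIAL
Special chars found: [')', '(', '*']
Total: 3

3


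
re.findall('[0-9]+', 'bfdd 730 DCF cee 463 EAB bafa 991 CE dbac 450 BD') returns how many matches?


Pattern '[0-9]+' finds one or more digits.
Text: 'bfdd 730 DCF cee 463 EAB bafa 991 CE dbac 450 BD'
Scanning for matches:
  Match 1: '730'
  Match 2: '463'
  Match 3: '991'
  Match 4: '450'
Total matches: 4

4


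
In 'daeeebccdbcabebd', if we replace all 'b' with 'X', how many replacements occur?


re.sub('b', 'X', text) replaces every occurrence of 'b' with 'X'.
Text: 'daeeebccdbcabebd'
Scanning for 'b':
  pos 5: 'b' -> replacement #1
  pos 9: 'b' -> replacement #2
  pos 12: 'b' -> replacement #3
  pos 14: 'b' -> replacement #4
Total replacements: 4

4


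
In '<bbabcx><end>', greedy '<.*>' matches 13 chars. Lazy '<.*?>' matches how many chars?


Greedy '<.*>' tries to match as MUCH as possible.
Lazy '<.*?>' tries to match as LITTLE as possible.

String: '<bbabcx><end>'
Greedy '<.*>' starts at first '<' and extends to the LAST '>': '<bbabcx><end>' (13 chars)
Lazy '<.*?>' starts at first '<' and stops at the FIRST '>': '<bbabcx>' (8 chars)

8


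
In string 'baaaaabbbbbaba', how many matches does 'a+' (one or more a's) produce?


Pattern 'a+' matches one or more consecutive a's.
String: 'baaaaabbbbbaba'
Scanning for runs of a:
  Match 1: 'aaaaa' (length 5)
  Match 2: 'a' (length 1)
  Match 3: 'a' (length 1)
Total matches: 3

3


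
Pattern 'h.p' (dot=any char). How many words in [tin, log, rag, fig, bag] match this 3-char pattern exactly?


Pattern 'h.p' means: starts with 'h', any single char, ends with 'p'.
Checking each word (must be exactly 3 chars):
  'tin' (len=3): no
  'log' (len=3): no
  'rag' (len=3): no
  'fig' (len=3): no
  'bag' (len=3): no
Matching words: []
Total: 0

0


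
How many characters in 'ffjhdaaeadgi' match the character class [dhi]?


Character class [dhi] matches any of: {d, h, i}
Scanning string 'ffjhdaaeadgi' character by character:
  pos 0: 'f' -> no
  pos 1: 'f' -> no
  pos 2: 'j' -> no
  pos 3: 'h' -> MATCH
  pos 4: 'd' -> MATCH
  pos 5: 'a' -> no
  pos 6: 'a' -> no
  pos 7: 'e' -> no
  pos 8: 'a' -> no
  pos 9: 'd' -> MATCH
  pos 10: 'g' -> no
  pos 11: 'i' -> MATCH
Total matches: 4

4


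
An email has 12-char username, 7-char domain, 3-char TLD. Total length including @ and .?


An email address has format: username@domain.tld
Username length: 12
'@' character: 1
Domain length: 7
'.' character: 1
TLD length: 3
Total = 12 + 1 + 7 + 1 + 3 = 24

24


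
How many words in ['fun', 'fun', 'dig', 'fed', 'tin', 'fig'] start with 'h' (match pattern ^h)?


Pattern ^h anchors to start of word. Check which words begin with 'h':
  'fun' -> no
  'fun' -> no
  'dig' -> no
  'fed' -> no
  'tin' -> no
  'fig' -> no
Matching words: []
Count: 0

0


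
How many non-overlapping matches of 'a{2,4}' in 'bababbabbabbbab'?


Pattern 'a{2,4}' matches between 2 and 4 consecutive a's (greedy).
String: 'bababbabbabbbab'
Finding runs of a's and applying greedy matching:
  Run at pos 1: 'a' (length 1)
  Run at pos 3: 'a' (length 1)
  Run at pos 6: 'a' (length 1)
  Run at pos 9: 'a' (length 1)
  Run at pos 13: 'a' (length 1)
Matches: []
Count: 0

0


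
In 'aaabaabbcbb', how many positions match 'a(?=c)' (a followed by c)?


Lookahead 'a(?=c)' matches 'a' only when followed by 'c'.
String: 'aaabaabbcbb'
Checking each position where char is 'a':
  pos 0: 'a' -> no (next='a')
  pos 1: 'a' -> no (next='a')
  pos 2: 'a' -> no (next='b')
  pos 4: 'a' -> no (next='a')
  pos 5: 'a' -> no (next='b')
Matching positions: []
Count: 0

0


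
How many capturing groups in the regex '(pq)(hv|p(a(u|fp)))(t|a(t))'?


To count capturing groups, count each '(' that starts a group.
Pattern: '(pq)(hv|p(a(u|fp)))(t|a(t))'
Walking through the pattern:
  Position 0: '(' -> group #1
  Position 4: '(' -> group #2
  Position 9: '(' -> group #3
  Position 11: '(' -> group #4
  Position 19: '(' -> group #5
  Position 23: '(' -> group #6
Total capturing groups: 6

6


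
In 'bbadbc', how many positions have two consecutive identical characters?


Looking for consecutive identical characters in 'bbadbc':
  pos 0-1: 'b' vs 'b' -> MATCH ('bb')
  pos 1-2: 'b' vs 'a' -> different
  pos 2-3: 'a' vs 'd' -> different
  pos 3-4: 'd' vs 'b' -> different
  pos 4-5: 'b' vs 'c' -> different
Consecutive identical pairs: ['bb']
Count: 1

1


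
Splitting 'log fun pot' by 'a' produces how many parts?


Splitting by 'a' breaks the string at each occurrence of the separator.
Text: 'log fun pot'
Parts after split:
  Part 1: 'log fun pot'
Total parts: 1

1


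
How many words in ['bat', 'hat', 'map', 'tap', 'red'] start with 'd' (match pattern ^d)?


Pattern ^d anchors to start of word. Check which words begin with 'd':
  'bat' -> no
  'hat' -> no
  'map' -> no
  'tap' -> no
  'red' -> no
Matching words: []
Count: 0

0


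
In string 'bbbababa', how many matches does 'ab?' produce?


Pattern 'ab?' matches 'a' optionally followed by 'b'.
String: 'bbbababa'
Scanning left to right for 'a' then checking next char:
  Match 1: 'ab' (a followed by b)
  Match 2: 'ab' (a followed by b)
  Match 3: 'a' (a not followed by b)
Total matches: 3

3


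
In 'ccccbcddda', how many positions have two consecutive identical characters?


Looking for consecutive identical characters in 'ccccbcddda':
  pos 0-1: 'c' vs 'c' -> MATCH ('cc')
  pos 1-2: 'c' vs 'c' -> MATCH ('cc')
  pos 2-3: 'c' vs 'c' -> MATCH ('cc')
  pos 3-4: 'c' vs 'b' -> different
  pos 4-5: 'b' vs 'c' -> different
  pos 5-6: 'c' vs 'd' -> different
  pos 6-7: 'd' vs 'd' -> MATCH ('dd')
  pos 7-8: 'd' vs 'd' -> MATCH ('dd')
  pos 8-9: 'd' vs 'a' -> different
Consecutive identical pairs: ['cc', 'cc', 'cc', 'dd', 'dd']
Count: 5

5


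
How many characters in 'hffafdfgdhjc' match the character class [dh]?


Character class [dh] matches any of: {d, h}
Scanning string 'hffafdfgdhjc' character by character:
  pos 0: 'h' -> MATCH
  pos 1: 'f' -> no
  pos 2: 'f' -> no
  pos 3: 'a' -> no
  pos 4: 'f' -> no
  pos 5: 'd' -> MATCH
  pos 6: 'f' -> no
  pos 7: 'g' -> no
  pos 8: 'd' -> MATCH
  pos 9: 'h' -> MATCH
  pos 10: 'j' -> no
  pos 11: 'c' -> no
Total matches: 4

4


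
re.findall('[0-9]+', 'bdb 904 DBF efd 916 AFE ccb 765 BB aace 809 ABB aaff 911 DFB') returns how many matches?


Pattern '[0-9]+' finds one or more digits.
Text: 'bdb 904 DBF efd 916 AFE ccb 765 BB aace 809 ABB aaff 911 DFB'
Scanning for matches:
  Match 1: '904'
  Match 2: '916'
  Match 3: '765'
  Match 4: '809'
  Match 5: '911'
Total matches: 5

5


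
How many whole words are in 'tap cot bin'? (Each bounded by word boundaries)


Word boundaries (\b) mark the start/end of each word.
Text: 'tap cot bin'
Splitting by whitespace:
  Word 1: 'tap'
  Word 2: 'cot'
  Word 3: 'bin'
Total whole words: 3

3


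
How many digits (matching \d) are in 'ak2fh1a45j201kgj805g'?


\d matches any digit 0-9.
Scanning 'ak2fh1a45j201kgj805g':
  pos 2: '2' -> DIGIT
  pos 5: '1' -> DIGIT
  pos 7: '4' -> DIGIT
  pos 8: '5' -> DIGIT
  pos 10: '2' -> DIGIT
  pos 11: '0' -> DIGIT
  pos 12: '1' -> DIGIT
  pos 16: '8' -> DIGIT
  pos 17: '0' -> DIGIT
  pos 18: '5' -> DIGIT
Digits found: ['2', '1', '4', '5', '2', '0', '1', '8', '0', '5']
Total: 10

10


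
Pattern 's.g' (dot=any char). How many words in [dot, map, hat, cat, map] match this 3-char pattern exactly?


Pattern 's.g' means: starts with 's', any single char, ends with 'g'.
Checking each word (must be exactly 3 chars):
  'dot' (len=3): no
  'map' (len=3): no
  'hat' (len=3): no
  'cat' (len=3): no
  'map' (len=3): no
Matching words: []
Total: 0

0


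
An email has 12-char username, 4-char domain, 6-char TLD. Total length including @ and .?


An email address has format: username@domain.tld
Username length: 12
'@' character: 1
Domain length: 4
'.' character: 1
TLD length: 6
Total = 12 + 1 + 4 + 1 + 6 = 24

24


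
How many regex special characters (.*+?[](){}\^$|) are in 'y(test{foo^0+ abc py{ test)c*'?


Regex special characters are: . * + ? [ ] ( ) { } \ ^ $ |
Scanning 'y(test{foo^0+ abc py{ test)c*':
  pos 1: '(' -> SPECIAL
  pos 6: '{' -> SPECIAL
  pos 10: '^' -> SPECIAL
  pos 12: '+' -> SPECIAL
  pos 20: '{' -> SPECIAL
  pos 26: ')' -> SPECIAL
  pos 28: '*' -> SPECIAL
Special chars found: ['(', '{', '^', '+', '{', ')', '*']
Total: 7

7


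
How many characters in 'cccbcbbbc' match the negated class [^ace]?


Negated class [^ace] matches any char NOT in {a, c, e}
Scanning 'cccbcbbbc':
  pos 0: 'c' -> no (excluded)
  pos 1: 'c' -> no (excluded)
  pos 2: 'c' -> no (excluded)
  pos 3: 'b' -> MATCH
  pos 4: 'c' -> no (excluded)
  pos 5: 'b' -> MATCH
  pos 6: 'b' -> MATCH
  pos 7: 'b' -> MATCH
  pos 8: 'c' -> no (excluded)
Total matches: 4

4


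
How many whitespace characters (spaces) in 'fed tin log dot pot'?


\s matches whitespace characters (spaces, tabs, etc.).
Text: 'fed tin log dot pot'
This text has 5 words separated by spaces.
Number of spaces = number of words - 1 = 5 - 1 = 4

4


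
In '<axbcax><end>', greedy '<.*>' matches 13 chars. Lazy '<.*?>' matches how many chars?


Greedy '<.*>' tries to match as MUCH as possible.
Lazy '<.*?>' tries to match as LITTLE as possible.

String: '<axbcax><end>'
Greedy '<.*>' starts at first '<' and extends to the LAST '>': '<axbcax><end>' (13 chars)
Lazy '<.*?>' starts at first '<' and stops at the FIRST '>': '<axbcax>' (8 chars)

8


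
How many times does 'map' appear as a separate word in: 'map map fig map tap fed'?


Scanning each word for exact match 'map':
  Word 1: 'map' -> MATCH
  Word 2: 'map' -> MATCH
  Word 3: 'fig' -> no
  Word 4: 'map' -> MATCH
  Word 5: 'tap' -> no
  Word 6: 'fed' -> no
Total matches: 3

3


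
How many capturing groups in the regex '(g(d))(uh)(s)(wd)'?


To count capturing groups, count each '(' that starts a group.
Pattern: '(g(d))(uh)(s)(wd)'
Walking through the pattern:
  Position 0: '(' -> group #1
  Position 2: '(' -> group #2
  Position 6: '(' -> group #3
  Position 10: '(' -> group #4
  Position 13: '(' -> group #5
Total capturing groups: 5

5


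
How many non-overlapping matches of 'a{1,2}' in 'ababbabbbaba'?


Pattern 'a{1,2}' matches between 1 and 2 consecutive a's (greedy).
String: 'ababbabbbaba'
Finding runs of a's and applying greedy matching:
  Run at pos 0: 'a' (length 1)
  Run at pos 2: 'a' (length 1)
  Run at pos 5: 'a' (length 1)
  Run at pos 9: 'a' (length 1)
  Run at pos 11: 'a' (length 1)
Matches: ['a', 'a', 'a', 'a', 'a']
Count: 5

5


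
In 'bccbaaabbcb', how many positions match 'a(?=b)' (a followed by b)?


Lookahead 'a(?=b)' matches 'a' only when followed by 'b'.
String: 'bccbaaabbcb'
Checking each position where char is 'a':
  pos 4: 'a' -> no (next='a')
  pos 5: 'a' -> no (next='a')
  pos 6: 'a' -> MATCH (next='b')
Matching positions: [6]
Count: 1

1


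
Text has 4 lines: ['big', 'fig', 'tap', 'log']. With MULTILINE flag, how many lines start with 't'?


With MULTILINE flag, ^ matches the start of each line.
Lines: ['big', 'fig', 'tap', 'log']
Checking which lines start with 't':
  Line 1: 'big' -> no
  Line 2: 'fig' -> no
  Line 3: 'tap' -> MATCH
  Line 4: 'log' -> no
Matching lines: ['tap']
Count: 1

1


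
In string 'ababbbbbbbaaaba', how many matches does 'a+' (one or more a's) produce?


Pattern 'a+' matches one or more consecutive a's.
String: 'ababbbbbbbaaaba'
Scanning for runs of a:
  Match 1: 'a' (length 1)
  Match 2: 'a' (length 1)
  Match 3: 'aaa' (length 3)
  Match 4: 'a' (length 1)
Total matches: 4

4


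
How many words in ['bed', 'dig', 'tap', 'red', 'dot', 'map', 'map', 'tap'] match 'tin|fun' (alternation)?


Alternation 'tin|fun' matches either 'tin' or 'fun'.
Checking each word:
  'bed' -> no
  'dig' -> no
  'tap' -> no
  'red' -> no
  'dot' -> no
  'map' -> no
  'map' -> no
  'tap' -> no
Matches: []
Count: 0

0


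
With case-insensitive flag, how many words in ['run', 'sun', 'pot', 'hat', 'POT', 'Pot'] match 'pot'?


Case-insensitive matching: compare each word's lowercase form to 'pot'.
  'run' -> lower='run' -> no
  'sun' -> lower='sun' -> no
  'pot' -> lower='pot' -> MATCH
  'hat' -> lower='hat' -> no
  'POT' -> lower='pot' -> MATCH
  'Pot' -> lower='pot' -> MATCH
Matches: ['pot', 'POT', 'Pot']
Count: 3

3


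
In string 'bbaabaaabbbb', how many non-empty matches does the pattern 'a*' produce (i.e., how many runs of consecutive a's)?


Pattern 'a*' matches zero or more a's. We want non-empty runs of consecutive a's.
String: 'bbaabaaabbbb'
Walking through the string to find runs of a's:
  Run 1: positions 2-3 -> 'aa'
  Run 2: positions 5-7 -> 'aaa'
Non-empty runs found: ['aa', 'aaa']
Count: 2

2


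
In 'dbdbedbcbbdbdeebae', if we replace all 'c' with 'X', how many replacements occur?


re.sub('c', 'X', text) replaces every occurrence of 'c' with 'X'.
Text: 'dbdbedbcbbdbdeebae'
Scanning for 'c':
  pos 7: 'c' -> replacement #1
Total replacements: 1

1


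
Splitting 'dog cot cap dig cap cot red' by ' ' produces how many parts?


Splitting by ' ' breaks the string at each occurrence of the separator.
Text: 'dog cot cap dig cap cot red'
Parts after split:
  Part 1: 'dog'
  Part 2: 'cot'
  Part 3: 'cap'
  Part 4: 'dig'
  Part 5: 'cap'
  Part 6: 'cot'
  Part 7: 'red'
Total parts: 7

7


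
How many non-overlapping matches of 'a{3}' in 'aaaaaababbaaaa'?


Pattern 'a{3}' matches exactly 3 consecutive a's (greedy, non-overlapping).
String: 'aaaaaababbaaaa'
Scanning for runs of a's:
  Run at pos 0: 'aaaaaa' (length 6) -> 2 match(es)
  Run at pos 7: 'a' (length 1) -> 0 match(es)
  Run at pos 10: 'aaaa' (length 4) -> 1 match(es)
Matches found: ['aaa', 'aaa', 'aaa']
Total: 3

3


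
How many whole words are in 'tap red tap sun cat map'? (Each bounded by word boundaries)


Word boundaries (\b) mark the start/end of each word.
Text: 'tap red tap sun cat map'
Splitting by whitespace:
  Word 1: 'tap'
  Word 2: 'red'
  Word 3: 'tap'
  Word 4: 'sun'
  Word 5: 'cat'
  Word 6: 'map'
Total whole words: 6

6


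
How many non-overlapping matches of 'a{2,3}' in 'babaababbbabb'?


Pattern 'a{2,3}' matches between 2 and 3 consecutive a's (greedy).
String: 'babaababbbabb'
Finding runs of a's and applying greedy matching:
  Run at pos 1: 'a' (length 1)
  Run at pos 3: 'aa' (length 2)
  Run at pos 6: 'a' (length 1)
  Run at pos 10: 'a' (length 1)
Matches: ['aa']
Count: 1

1


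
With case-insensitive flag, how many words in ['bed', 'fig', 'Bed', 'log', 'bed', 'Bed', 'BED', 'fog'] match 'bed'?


Case-insensitive matching: compare each word's lowercase form to 'bed'.
  'bed' -> lower='bed' -> MATCH
  'fig' -> lower='fig' -> no
  'Bed' -> lower='bed' -> MATCH
  'log' -> lower='log' -> no
  'bed' -> lower='bed' -> MATCH
  'Bed' -> lower='bed' -> MATCH
  'BED' -> lower='bed' -> MATCH
  'fog' -> lower='fog' -> no
Matches: ['bed', 'Bed', 'bed', 'Bed', 'BED']
Count: 5

5


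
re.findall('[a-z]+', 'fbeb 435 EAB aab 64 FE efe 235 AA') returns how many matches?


Pattern '[a-z]+' finds one or more lowercase letters.
Text: 'fbeb 435 EAB aab 64 FE efe 235 AA'
Scanning for matches:
  Match 1: 'fbeb'
  Match 2: 'aab'
  Match 3: 'efe'
Total matches: 3

3


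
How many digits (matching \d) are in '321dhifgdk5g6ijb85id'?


\d matches any digit 0-9.
Scanning '321dhifgdk5g6ijb85id':
  pos 0: '3' -> DIGIT
  pos 1: '2' -> DIGIT
  pos 2: '1' -> DIGIT
  pos 10: '5' -> DIGIT
  pos 12: '6' -> DIGIT
  pos 16: '8' -> DIGIT
  pos 17: '5' -> DIGIT
Digits found: ['3', '2', '1', '5', '6', '8', '5']
Total: 7

7


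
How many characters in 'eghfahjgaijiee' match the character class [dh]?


Character class [dh] matches any of: {d, h}
Scanning string 'eghfahjgaijiee' character by character:
  pos 0: 'e' -> no
  pos 1: 'g' -> no
  pos 2: 'h' -> MATCH
  pos 3: 'f' -> no
  pos 4: 'a' -> no
  pos 5: 'h' -> MATCH
  pos 6: 'j' -> no
  pos 7: 'g' -> no
  pos 8: 'a' -> no
  pos 9: 'i' -> no
  pos 10: 'j' -> no
  pos 11: 'i' -> no
  pos 12: 'e' -> no
  pos 13: 'e' -> no
Total matches: 2

2
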